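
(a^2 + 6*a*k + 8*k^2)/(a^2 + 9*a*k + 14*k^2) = (a + 4*k)/(a + 7*k)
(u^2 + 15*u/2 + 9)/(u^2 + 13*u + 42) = (u + 3/2)/(u + 7)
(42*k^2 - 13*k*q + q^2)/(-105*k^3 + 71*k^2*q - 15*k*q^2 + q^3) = (-6*k + q)/(15*k^2 - 8*k*q + q^2)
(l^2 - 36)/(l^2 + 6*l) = (l - 6)/l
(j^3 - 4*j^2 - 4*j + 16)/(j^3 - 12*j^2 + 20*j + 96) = (j^2 - 6*j + 8)/(j^2 - 14*j + 48)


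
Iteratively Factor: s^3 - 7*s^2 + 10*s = (s - 5)*(s^2 - 2*s) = s*(s - 5)*(s - 2)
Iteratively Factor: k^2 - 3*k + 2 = (k - 2)*(k - 1)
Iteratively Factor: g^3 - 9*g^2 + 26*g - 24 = (g - 3)*(g^2 - 6*g + 8) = (g - 3)*(g - 2)*(g - 4)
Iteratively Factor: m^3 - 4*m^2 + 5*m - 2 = (m - 1)*(m^2 - 3*m + 2) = (m - 1)^2*(m - 2)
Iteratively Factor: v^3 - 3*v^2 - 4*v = (v - 4)*(v^2 + v) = (v - 4)*(v + 1)*(v)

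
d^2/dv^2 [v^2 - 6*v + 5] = 2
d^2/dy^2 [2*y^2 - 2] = 4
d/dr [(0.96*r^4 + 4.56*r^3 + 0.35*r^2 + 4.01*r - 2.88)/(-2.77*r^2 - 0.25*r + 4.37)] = (-5.3184*r^5 - 13.3512*r^4 + 14.5008*r^3 + 70.8018*r^2 - 12.8962*r + 16.8037)/(7.6729*r^4 + 1.385*r^3 - 24.1473*r^2 - 2.185*r + 19.0969)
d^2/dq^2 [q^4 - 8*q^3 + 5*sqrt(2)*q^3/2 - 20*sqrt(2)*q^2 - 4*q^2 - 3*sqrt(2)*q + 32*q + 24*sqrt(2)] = 12*q^2 - 48*q + 15*sqrt(2)*q - 40*sqrt(2) - 8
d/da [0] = 0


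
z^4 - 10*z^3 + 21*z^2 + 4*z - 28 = (z - 7)*(z - 2)^2*(z + 1)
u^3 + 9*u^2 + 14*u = u*(u + 2)*(u + 7)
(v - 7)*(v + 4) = v^2 - 3*v - 28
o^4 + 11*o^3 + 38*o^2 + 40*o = o*(o + 2)*(o + 4)*(o + 5)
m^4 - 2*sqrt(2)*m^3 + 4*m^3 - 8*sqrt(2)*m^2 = m^2*(m + 4)*(m - 2*sqrt(2))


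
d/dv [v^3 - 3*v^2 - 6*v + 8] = 3*v^2 - 6*v - 6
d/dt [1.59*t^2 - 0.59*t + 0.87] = 3.18*t - 0.59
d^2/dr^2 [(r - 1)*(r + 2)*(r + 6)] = 6*r + 14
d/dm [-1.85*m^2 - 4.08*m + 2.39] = -3.7*m - 4.08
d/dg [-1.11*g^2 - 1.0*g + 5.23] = -2.22*g - 1.0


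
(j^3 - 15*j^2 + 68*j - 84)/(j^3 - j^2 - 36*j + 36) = (j^2 - 9*j + 14)/(j^2 + 5*j - 6)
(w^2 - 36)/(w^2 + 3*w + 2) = (w^2 - 36)/(w^2 + 3*w + 2)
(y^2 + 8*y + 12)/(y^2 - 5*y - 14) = (y + 6)/(y - 7)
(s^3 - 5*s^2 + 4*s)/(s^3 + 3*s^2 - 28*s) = (s - 1)/(s + 7)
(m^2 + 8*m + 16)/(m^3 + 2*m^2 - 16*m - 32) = (m + 4)/(m^2 - 2*m - 8)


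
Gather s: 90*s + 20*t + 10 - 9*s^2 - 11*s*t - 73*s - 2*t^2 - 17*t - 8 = -9*s^2 + s*(17 - 11*t) - 2*t^2 + 3*t + 2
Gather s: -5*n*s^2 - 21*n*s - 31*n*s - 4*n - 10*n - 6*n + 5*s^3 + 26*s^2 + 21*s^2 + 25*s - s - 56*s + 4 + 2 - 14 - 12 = -20*n + 5*s^3 + s^2*(47 - 5*n) + s*(-52*n - 32) - 20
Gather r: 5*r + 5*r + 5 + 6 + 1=10*r + 12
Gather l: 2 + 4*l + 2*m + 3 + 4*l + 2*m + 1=8*l + 4*m + 6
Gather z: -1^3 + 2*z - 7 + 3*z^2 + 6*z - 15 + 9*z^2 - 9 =12*z^2 + 8*z - 32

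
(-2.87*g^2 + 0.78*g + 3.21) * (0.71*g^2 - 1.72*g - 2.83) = -2.0377*g^4 + 5.4902*g^3 + 9.0596*g^2 - 7.7286*g - 9.0843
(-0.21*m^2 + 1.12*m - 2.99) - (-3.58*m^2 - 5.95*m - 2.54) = 3.37*m^2 + 7.07*m - 0.45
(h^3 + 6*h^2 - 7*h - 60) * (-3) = -3*h^3 - 18*h^2 + 21*h + 180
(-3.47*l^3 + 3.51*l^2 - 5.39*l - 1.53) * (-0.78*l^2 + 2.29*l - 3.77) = 2.7066*l^5 - 10.6841*l^4 + 25.324*l^3 - 24.3824*l^2 + 16.8166*l + 5.7681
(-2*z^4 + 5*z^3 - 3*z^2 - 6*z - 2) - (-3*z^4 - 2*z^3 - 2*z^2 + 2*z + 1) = z^4 + 7*z^3 - z^2 - 8*z - 3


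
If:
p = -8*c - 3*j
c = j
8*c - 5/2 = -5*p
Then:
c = -5/94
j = -5/94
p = 55/94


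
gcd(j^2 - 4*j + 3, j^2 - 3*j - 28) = 1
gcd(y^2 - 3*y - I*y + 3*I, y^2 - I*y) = y - I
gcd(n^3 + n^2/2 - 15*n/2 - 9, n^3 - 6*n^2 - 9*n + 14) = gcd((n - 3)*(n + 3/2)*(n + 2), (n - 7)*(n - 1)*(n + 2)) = n + 2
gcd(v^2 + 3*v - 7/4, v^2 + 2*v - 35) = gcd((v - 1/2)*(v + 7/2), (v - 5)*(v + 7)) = 1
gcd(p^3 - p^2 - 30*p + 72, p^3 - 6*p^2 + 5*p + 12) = p^2 - 7*p + 12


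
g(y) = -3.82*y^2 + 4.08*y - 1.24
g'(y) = 4.08 - 7.64*y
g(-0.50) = -4.24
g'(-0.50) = 7.90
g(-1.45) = -15.19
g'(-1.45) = 15.16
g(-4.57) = -99.67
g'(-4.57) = 38.99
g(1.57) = -4.25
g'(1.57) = -7.91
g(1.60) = -4.49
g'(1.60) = -8.14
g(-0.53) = -4.48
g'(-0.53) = 8.13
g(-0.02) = -1.32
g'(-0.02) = 4.23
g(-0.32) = -2.94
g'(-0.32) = 6.52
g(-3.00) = -47.86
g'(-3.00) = 27.00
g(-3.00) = -47.86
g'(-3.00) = 27.00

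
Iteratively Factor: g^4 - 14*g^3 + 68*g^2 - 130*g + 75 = (g - 3)*(g^3 - 11*g^2 + 35*g - 25) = (g - 3)*(g - 1)*(g^2 - 10*g + 25) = (g - 5)*(g - 3)*(g - 1)*(g - 5)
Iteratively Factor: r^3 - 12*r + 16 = (r - 2)*(r^2 + 2*r - 8) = (r - 2)*(r + 4)*(r - 2)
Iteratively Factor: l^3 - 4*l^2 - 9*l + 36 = (l - 3)*(l^2 - l - 12) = (l - 4)*(l - 3)*(l + 3)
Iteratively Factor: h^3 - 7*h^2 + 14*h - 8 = (h - 4)*(h^2 - 3*h + 2) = (h - 4)*(h - 1)*(h - 2)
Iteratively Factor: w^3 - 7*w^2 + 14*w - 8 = (w - 4)*(w^2 - 3*w + 2) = (w - 4)*(w - 2)*(w - 1)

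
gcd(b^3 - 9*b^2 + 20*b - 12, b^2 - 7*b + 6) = b^2 - 7*b + 6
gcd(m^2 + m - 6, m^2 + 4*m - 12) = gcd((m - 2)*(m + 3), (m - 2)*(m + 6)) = m - 2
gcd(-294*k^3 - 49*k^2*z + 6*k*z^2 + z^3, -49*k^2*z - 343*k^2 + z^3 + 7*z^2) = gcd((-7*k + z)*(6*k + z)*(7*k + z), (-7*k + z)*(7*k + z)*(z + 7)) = -49*k^2 + z^2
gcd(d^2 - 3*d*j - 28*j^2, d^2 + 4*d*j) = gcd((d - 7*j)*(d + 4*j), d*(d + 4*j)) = d + 4*j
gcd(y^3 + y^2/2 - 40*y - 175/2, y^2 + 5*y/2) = y + 5/2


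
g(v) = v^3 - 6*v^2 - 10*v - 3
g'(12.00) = 278.00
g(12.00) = 741.00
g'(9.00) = 125.00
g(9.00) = 150.00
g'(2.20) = -21.88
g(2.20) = -43.39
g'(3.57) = -14.61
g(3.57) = -69.67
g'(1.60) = -21.52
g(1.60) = -30.26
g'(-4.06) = 88.17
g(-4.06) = -128.23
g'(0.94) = -18.63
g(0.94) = -16.87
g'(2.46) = -21.37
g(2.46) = -49.02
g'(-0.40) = -4.72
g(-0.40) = -0.02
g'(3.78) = -12.49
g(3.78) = -72.52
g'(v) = 3*v^2 - 12*v - 10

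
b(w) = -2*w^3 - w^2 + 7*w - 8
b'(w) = -6*w^2 - 2*w + 7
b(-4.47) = 119.36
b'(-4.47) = -103.95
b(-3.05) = 18.09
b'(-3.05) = -42.72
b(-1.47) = -14.10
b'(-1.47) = -3.03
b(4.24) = -148.75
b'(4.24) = -109.35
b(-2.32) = -4.65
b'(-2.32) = -20.65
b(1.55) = -7.00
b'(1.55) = -10.52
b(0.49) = -5.05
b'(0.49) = 4.58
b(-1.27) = -14.41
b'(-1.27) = -0.14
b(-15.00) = 6412.00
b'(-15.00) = -1313.00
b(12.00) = -3524.00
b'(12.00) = -881.00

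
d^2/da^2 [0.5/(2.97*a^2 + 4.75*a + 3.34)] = (-8.8209*a^2 - 14.1075*a + 0.5*(5.94*a + 4.75)*(11.88*a + 9.5) - 9.9198)/(2.97*a^2 + 4.75*a + 3.34)^3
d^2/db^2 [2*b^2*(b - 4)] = 12*b - 16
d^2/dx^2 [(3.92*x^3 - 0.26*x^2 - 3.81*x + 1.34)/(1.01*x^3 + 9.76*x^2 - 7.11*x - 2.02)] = (-77.814036*x^6 + 145.579986000001*x^5 - 124.173036*x^4 - 61.851318*x^3 + 921.900348000001*x^2 - 896.2398*x + 295.63452)/(1.030301*x^9 + 29.868528*x^8 + 266.871795*x^7 + 503.007154*x^6 - 1998.145857*x^5 + 989.939364*x^4 + 493.988613*x^3 - 186.871614*x^2 - 87.034932*x - 8.242408)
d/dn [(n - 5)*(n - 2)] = 2*n - 7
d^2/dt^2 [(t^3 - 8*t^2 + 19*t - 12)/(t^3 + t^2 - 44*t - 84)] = 18*(-t^6 + 21*t^5 - 63*t^4 - 253*t^3 + 2244*t^2 + 2724*t - 16768)/(t^9 + 3*t^8 - 129*t^7 - 515*t^6 + 5172*t^5 + 27732*t^4 - 41840*t^3 - 466704*t^2 - 931392*t - 592704)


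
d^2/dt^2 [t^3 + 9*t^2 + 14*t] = 6*t + 18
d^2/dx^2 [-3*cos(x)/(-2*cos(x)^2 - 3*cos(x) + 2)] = 6*(3*(1 - cos(x)^2)^2 - 2*cos(x)^5 - 8*cos(x)^3 + 3*cos(x)^2 + 10*cos(x) + 3)/((cos(x) + 2)^3*(2*cos(x) - 1)^3)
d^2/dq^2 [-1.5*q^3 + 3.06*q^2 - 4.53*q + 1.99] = 6.12 - 9.0*q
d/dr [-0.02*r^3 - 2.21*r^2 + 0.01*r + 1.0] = -0.06*r^2 - 4.42*r + 0.01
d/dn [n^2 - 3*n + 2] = 2*n - 3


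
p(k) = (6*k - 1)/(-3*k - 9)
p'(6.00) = -0.08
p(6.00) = -1.30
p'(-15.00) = -0.04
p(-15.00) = -2.53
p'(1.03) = -0.39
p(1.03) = -0.43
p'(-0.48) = -1.00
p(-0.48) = 0.51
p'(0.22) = -0.61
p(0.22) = -0.03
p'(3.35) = -0.16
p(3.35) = -1.00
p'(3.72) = -0.14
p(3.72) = -1.06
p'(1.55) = -0.31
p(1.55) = -0.61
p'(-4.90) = -1.75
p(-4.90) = -5.33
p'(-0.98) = -1.55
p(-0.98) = 1.14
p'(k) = 6/(-3*k - 9) + 3*(6*k - 1)/(-3*k - 9)^2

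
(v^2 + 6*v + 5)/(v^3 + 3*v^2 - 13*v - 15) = 1/(v - 3)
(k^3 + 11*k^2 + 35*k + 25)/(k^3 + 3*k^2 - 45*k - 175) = (k + 1)/(k - 7)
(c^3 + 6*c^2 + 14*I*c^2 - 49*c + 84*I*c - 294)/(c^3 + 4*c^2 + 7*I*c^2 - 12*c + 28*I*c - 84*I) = (c + 7*I)/(c - 2)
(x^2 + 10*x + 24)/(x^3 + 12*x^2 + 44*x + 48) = 1/(x + 2)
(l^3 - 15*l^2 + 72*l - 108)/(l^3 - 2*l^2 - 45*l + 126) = (l - 6)/(l + 7)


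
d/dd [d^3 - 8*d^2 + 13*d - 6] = 3*d^2 - 16*d + 13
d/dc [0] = 0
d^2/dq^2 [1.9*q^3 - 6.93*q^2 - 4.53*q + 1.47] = 11.4*q - 13.86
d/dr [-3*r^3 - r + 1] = -9*r^2 - 1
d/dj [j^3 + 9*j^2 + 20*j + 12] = 3*j^2 + 18*j + 20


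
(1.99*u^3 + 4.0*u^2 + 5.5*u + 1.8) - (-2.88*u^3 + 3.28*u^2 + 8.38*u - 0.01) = 4.87*u^3 + 0.72*u^2 - 2.88*u + 1.81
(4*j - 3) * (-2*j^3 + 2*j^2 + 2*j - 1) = -8*j^4 + 14*j^3 + 2*j^2 - 10*j + 3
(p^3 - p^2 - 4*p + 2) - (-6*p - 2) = p^3 - p^2 + 2*p + 4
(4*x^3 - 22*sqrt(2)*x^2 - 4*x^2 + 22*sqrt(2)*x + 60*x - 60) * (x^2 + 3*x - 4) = 4*x^5 - 22*sqrt(2)*x^4 + 8*x^4 - 44*sqrt(2)*x^3 + 32*x^3 + 136*x^2 + 154*sqrt(2)*x^2 - 420*x - 88*sqrt(2)*x + 240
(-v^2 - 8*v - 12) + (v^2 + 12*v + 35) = 4*v + 23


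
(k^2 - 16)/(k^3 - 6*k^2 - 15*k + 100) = (k - 4)/(k^2 - 10*k + 25)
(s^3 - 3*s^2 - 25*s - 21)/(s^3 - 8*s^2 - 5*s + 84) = (s + 1)/(s - 4)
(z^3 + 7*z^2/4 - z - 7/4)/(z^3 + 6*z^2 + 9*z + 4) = (4*z^2 + 3*z - 7)/(4*(z^2 + 5*z + 4))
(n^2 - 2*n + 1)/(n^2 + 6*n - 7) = (n - 1)/(n + 7)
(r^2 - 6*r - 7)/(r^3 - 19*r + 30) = (r^2 - 6*r - 7)/(r^3 - 19*r + 30)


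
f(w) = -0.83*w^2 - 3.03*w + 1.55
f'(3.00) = -8.01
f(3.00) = -15.01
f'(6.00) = -12.99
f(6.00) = -46.51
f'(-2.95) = 1.87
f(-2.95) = 3.27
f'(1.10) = -4.86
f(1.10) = -2.79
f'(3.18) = -8.31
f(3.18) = -16.48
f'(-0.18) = -2.73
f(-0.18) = 2.07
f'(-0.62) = -2.00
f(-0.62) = 3.11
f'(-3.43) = 2.66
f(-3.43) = 2.18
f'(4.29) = -10.15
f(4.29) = -26.72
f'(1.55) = -5.60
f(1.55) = -5.14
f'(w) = -1.66*w - 3.03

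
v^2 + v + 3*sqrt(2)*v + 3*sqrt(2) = (v + 1)*(v + 3*sqrt(2))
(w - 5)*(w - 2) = w^2 - 7*w + 10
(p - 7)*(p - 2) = p^2 - 9*p + 14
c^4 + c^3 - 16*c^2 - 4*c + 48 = (c - 3)*(c - 2)*(c + 2)*(c + 4)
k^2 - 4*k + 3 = (k - 3)*(k - 1)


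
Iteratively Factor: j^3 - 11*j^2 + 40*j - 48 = (j - 4)*(j^2 - 7*j + 12) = (j - 4)*(j - 3)*(j - 4)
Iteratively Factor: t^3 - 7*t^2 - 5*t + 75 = (t - 5)*(t^2 - 2*t - 15) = (t - 5)*(t + 3)*(t - 5)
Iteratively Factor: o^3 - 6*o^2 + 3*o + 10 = (o - 2)*(o^2 - 4*o - 5) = (o - 5)*(o - 2)*(o + 1)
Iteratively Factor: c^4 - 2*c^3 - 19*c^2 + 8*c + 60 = (c + 2)*(c^3 - 4*c^2 - 11*c + 30) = (c - 2)*(c + 2)*(c^2 - 2*c - 15) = (c - 5)*(c - 2)*(c + 2)*(c + 3)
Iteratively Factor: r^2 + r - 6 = (r + 3)*(r - 2)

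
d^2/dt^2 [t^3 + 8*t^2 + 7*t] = 6*t + 16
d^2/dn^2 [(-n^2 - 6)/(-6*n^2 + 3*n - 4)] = 4*(9*n^3 + 288*n^2 - 162*n - 37)/(216*n^6 - 324*n^5 + 594*n^4 - 459*n^3 + 396*n^2 - 144*n + 64)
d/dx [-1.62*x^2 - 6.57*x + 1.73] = -3.24*x - 6.57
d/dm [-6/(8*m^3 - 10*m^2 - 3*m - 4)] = 6*(24*m^2 - 20*m - 3)/(-8*m^3 + 10*m^2 + 3*m + 4)^2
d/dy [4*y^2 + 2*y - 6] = 8*y + 2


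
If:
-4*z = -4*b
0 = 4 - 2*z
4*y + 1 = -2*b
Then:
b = 2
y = -5/4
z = 2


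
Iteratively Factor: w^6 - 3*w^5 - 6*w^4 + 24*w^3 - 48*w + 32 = (w - 2)*(w^5 - w^4 - 8*w^3 + 8*w^2 + 16*w - 16) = (w - 2)*(w - 1)*(w^4 - 8*w^2 + 16) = (w - 2)^2*(w - 1)*(w^3 + 2*w^2 - 4*w - 8) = (w - 2)^2*(w - 1)*(w + 2)*(w^2 - 4) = (w - 2)^2*(w - 1)*(w + 2)^2*(w - 2)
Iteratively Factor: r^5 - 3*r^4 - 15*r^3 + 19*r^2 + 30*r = (r + 1)*(r^4 - 4*r^3 - 11*r^2 + 30*r) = (r + 1)*(r + 3)*(r^3 - 7*r^2 + 10*r) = r*(r + 1)*(r + 3)*(r^2 - 7*r + 10) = r*(r - 5)*(r + 1)*(r + 3)*(r - 2)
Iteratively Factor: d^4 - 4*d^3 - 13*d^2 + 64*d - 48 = (d - 4)*(d^3 - 13*d + 12) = (d - 4)*(d + 4)*(d^2 - 4*d + 3) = (d - 4)*(d - 3)*(d + 4)*(d - 1)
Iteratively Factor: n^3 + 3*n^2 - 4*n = (n - 1)*(n^2 + 4*n) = n*(n - 1)*(n + 4)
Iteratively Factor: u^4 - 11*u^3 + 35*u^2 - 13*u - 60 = (u + 1)*(u^3 - 12*u^2 + 47*u - 60) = (u - 4)*(u + 1)*(u^2 - 8*u + 15) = (u - 4)*(u - 3)*(u + 1)*(u - 5)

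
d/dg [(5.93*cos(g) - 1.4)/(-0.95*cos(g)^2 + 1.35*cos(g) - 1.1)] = (-5.6335*cos(g)^2 + 2.66*cos(g) + 4.633)*sin(g)/(0.9025*cos(g)^4 - 2.565*cos(g)^3 + 3.9125*cos(g)^2 - 2.97*cos(g) + 1.21)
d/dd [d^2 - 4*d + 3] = 2*d - 4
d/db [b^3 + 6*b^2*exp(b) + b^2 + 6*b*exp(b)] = 6*b^2*exp(b) + 3*b^2 + 18*b*exp(b) + 2*b + 6*exp(b)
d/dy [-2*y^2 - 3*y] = -4*y - 3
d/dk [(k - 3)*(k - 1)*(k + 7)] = 3*k^2 + 6*k - 25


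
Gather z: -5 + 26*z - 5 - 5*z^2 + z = -5*z^2 + 27*z - 10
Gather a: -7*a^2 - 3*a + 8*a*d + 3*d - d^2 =-7*a^2 + a*(8*d - 3) - d^2 + 3*d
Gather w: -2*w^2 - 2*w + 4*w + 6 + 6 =-2*w^2 + 2*w + 12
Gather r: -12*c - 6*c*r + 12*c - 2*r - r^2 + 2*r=-6*c*r - r^2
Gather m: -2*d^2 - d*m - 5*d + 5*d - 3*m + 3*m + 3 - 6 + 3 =-2*d^2 - d*m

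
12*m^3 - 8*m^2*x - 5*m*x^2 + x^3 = (-6*m + x)*(-m + x)*(2*m + x)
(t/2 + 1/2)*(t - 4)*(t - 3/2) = t^3/2 - 9*t^2/4 + t/4 + 3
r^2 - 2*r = r*(r - 2)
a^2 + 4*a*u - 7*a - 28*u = (a - 7)*(a + 4*u)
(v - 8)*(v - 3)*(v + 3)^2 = v^4 - 5*v^3 - 33*v^2 + 45*v + 216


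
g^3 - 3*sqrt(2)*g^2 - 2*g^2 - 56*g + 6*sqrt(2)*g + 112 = (g - 2)*(g - 7*sqrt(2))*(g + 4*sqrt(2))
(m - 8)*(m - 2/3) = m^2 - 26*m/3 + 16/3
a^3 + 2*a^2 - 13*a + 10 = (a - 2)*(a - 1)*(a + 5)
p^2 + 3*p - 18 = (p - 3)*(p + 6)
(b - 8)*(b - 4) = b^2 - 12*b + 32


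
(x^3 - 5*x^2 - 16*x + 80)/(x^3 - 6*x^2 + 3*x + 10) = (x^2 - 16)/(x^2 - x - 2)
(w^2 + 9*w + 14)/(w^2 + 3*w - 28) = (w + 2)/(w - 4)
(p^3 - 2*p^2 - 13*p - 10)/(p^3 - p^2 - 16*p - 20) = (p + 1)/(p + 2)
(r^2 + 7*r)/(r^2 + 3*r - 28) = r/(r - 4)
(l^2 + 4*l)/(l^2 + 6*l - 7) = l*(l + 4)/(l^2 + 6*l - 7)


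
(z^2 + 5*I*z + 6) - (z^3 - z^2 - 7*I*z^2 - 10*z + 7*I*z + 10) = -z^3 + 2*z^2 + 7*I*z^2 + 10*z - 2*I*z - 4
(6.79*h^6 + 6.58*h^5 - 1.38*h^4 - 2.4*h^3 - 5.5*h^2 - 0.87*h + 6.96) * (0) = 0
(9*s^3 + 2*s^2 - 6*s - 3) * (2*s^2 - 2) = 18*s^5 + 4*s^4 - 30*s^3 - 10*s^2 + 12*s + 6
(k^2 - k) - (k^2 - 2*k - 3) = k + 3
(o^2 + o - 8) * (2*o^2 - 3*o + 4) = 2*o^4 - o^3 - 15*o^2 + 28*o - 32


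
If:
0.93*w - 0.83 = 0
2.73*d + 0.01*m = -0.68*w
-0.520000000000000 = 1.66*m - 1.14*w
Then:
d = -0.22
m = 0.30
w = 0.89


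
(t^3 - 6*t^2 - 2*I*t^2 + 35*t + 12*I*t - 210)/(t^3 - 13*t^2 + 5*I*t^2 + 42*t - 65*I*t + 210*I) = (t - 7*I)/(t - 7)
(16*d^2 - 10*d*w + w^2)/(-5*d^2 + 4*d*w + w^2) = (16*d^2 - 10*d*w + w^2)/(-5*d^2 + 4*d*w + w^2)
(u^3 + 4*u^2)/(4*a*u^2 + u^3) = (u + 4)/(4*a + u)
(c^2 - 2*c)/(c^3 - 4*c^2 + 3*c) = (c - 2)/(c^2 - 4*c + 3)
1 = 1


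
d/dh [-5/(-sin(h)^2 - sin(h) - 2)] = -5*(2*sin(h) + 1)*cos(h)/(sin(h)^2 + sin(h) + 2)^2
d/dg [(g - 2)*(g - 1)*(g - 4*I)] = 3*g^2 + g*(-6 - 8*I) + 2 + 12*I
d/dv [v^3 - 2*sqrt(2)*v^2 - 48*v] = 3*v^2 - 4*sqrt(2)*v - 48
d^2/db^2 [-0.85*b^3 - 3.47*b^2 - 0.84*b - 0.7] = -5.1*b - 6.94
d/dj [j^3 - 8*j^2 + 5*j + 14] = 3*j^2 - 16*j + 5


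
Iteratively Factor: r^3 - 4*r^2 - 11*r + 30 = (r - 2)*(r^2 - 2*r - 15) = (r - 5)*(r - 2)*(r + 3)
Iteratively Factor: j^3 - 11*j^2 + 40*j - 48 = (j - 3)*(j^2 - 8*j + 16) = (j - 4)*(j - 3)*(j - 4)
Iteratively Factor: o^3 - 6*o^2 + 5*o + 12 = (o + 1)*(o^2 - 7*o + 12) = (o - 4)*(o + 1)*(o - 3)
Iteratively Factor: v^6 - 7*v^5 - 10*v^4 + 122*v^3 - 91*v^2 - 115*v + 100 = (v - 1)*(v^5 - 6*v^4 - 16*v^3 + 106*v^2 + 15*v - 100) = (v - 1)^2*(v^4 - 5*v^3 - 21*v^2 + 85*v + 100) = (v - 5)*(v - 1)^2*(v^3 - 21*v - 20) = (v - 5)*(v - 1)^2*(v + 4)*(v^2 - 4*v - 5) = (v - 5)*(v - 1)^2*(v + 1)*(v + 4)*(v - 5)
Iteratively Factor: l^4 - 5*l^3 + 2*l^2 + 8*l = (l - 2)*(l^3 - 3*l^2 - 4*l) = l*(l - 2)*(l^2 - 3*l - 4) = l*(l - 4)*(l - 2)*(l + 1)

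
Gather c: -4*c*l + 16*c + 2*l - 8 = c*(16 - 4*l) + 2*l - 8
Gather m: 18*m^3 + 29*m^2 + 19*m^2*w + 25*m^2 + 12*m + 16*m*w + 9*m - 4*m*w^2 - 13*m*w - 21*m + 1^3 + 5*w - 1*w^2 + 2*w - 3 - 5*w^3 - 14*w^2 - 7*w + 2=18*m^3 + m^2*(19*w + 54) + m*(-4*w^2 + 3*w) - 5*w^3 - 15*w^2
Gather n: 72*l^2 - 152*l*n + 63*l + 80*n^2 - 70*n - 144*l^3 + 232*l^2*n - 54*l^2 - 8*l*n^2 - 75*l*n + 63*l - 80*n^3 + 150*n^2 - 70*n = -144*l^3 + 18*l^2 + 126*l - 80*n^3 + n^2*(230 - 8*l) + n*(232*l^2 - 227*l - 140)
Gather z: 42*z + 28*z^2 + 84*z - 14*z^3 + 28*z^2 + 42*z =-14*z^3 + 56*z^2 + 168*z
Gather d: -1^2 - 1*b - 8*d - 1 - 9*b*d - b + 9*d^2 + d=-2*b + 9*d^2 + d*(-9*b - 7) - 2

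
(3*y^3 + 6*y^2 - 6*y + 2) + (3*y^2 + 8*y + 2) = 3*y^3 + 9*y^2 + 2*y + 4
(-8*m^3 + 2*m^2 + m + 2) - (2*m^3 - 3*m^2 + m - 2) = -10*m^3 + 5*m^2 + 4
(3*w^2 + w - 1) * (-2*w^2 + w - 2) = -6*w^4 + w^3 - 3*w^2 - 3*w + 2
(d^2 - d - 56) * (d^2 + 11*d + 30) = d^4 + 10*d^3 - 37*d^2 - 646*d - 1680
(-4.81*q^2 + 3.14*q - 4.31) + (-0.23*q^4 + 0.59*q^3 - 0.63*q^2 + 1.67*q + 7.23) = -0.23*q^4 + 0.59*q^3 - 5.44*q^2 + 4.81*q + 2.92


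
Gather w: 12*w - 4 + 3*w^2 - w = 3*w^2 + 11*w - 4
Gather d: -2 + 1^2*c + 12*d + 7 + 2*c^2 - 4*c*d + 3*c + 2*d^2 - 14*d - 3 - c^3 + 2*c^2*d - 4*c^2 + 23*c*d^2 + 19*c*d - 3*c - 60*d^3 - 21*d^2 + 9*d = -c^3 - 2*c^2 + c - 60*d^3 + d^2*(23*c - 19) + d*(2*c^2 + 15*c + 7) + 2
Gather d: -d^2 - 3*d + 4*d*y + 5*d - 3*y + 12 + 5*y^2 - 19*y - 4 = -d^2 + d*(4*y + 2) + 5*y^2 - 22*y + 8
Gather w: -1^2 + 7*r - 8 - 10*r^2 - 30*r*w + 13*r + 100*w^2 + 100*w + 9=-10*r^2 + 20*r + 100*w^2 + w*(100 - 30*r)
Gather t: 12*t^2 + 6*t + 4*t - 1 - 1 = 12*t^2 + 10*t - 2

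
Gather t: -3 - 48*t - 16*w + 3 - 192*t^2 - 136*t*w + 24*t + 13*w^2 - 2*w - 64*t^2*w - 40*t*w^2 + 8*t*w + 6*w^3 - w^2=t^2*(-64*w - 192) + t*(-40*w^2 - 128*w - 24) + 6*w^3 + 12*w^2 - 18*w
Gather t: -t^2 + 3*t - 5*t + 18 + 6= -t^2 - 2*t + 24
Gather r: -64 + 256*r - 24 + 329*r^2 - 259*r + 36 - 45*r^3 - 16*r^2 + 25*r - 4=-45*r^3 + 313*r^2 + 22*r - 56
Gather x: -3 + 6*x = 6*x - 3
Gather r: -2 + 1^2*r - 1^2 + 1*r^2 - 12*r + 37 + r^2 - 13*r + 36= 2*r^2 - 24*r + 70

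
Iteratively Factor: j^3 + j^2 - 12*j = (j - 3)*(j^2 + 4*j) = j*(j - 3)*(j + 4)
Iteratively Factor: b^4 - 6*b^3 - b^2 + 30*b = (b - 5)*(b^3 - b^2 - 6*b) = (b - 5)*(b + 2)*(b^2 - 3*b) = (b - 5)*(b - 3)*(b + 2)*(b)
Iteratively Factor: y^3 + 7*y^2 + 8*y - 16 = (y + 4)*(y^2 + 3*y - 4) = (y - 1)*(y + 4)*(y + 4)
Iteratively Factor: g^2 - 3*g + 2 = (g - 2)*(g - 1)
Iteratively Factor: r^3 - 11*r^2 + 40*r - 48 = (r - 3)*(r^2 - 8*r + 16) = (r - 4)*(r - 3)*(r - 4)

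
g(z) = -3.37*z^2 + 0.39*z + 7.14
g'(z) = 0.39 - 6.74*z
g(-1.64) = -2.56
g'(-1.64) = 11.44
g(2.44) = -11.97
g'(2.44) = -16.06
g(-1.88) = -5.50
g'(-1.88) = 13.06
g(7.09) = -159.50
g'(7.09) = -47.40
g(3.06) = -23.22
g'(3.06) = -20.23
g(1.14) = 3.20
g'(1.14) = -7.29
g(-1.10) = 2.63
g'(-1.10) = 7.80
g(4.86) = -70.56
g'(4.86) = -32.37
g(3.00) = -22.02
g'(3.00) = -19.83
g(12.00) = -473.46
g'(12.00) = -80.49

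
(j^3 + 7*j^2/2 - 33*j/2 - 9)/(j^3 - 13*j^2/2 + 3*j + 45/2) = (2*j^2 + 13*j + 6)/(2*j^2 - 7*j - 15)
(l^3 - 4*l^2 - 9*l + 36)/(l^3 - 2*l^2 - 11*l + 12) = (l - 3)/(l - 1)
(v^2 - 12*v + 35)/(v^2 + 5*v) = (v^2 - 12*v + 35)/(v*(v + 5))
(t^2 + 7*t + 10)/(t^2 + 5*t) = (t + 2)/t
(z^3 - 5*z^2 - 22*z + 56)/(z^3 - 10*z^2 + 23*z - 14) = (z + 4)/(z - 1)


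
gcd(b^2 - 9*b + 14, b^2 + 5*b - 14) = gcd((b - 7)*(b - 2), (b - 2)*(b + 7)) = b - 2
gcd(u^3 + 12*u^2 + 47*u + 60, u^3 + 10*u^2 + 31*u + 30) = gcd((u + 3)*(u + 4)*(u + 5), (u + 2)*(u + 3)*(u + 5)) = u^2 + 8*u + 15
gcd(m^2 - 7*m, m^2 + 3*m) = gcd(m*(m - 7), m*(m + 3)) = m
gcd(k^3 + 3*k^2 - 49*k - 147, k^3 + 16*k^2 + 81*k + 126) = k^2 + 10*k + 21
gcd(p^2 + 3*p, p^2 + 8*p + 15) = p + 3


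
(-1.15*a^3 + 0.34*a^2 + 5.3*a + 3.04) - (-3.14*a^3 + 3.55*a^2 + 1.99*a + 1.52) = 1.99*a^3 - 3.21*a^2 + 3.31*a + 1.52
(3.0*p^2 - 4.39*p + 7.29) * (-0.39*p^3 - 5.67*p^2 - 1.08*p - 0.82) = -1.17*p^5 - 15.2979*p^4 + 18.8082*p^3 - 39.0531*p^2 - 4.2734*p - 5.9778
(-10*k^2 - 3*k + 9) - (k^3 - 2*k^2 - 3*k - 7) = -k^3 - 8*k^2 + 16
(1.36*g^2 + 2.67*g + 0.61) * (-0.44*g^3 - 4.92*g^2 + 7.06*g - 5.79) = -0.5984*g^5 - 7.866*g^4 - 3.8032*g^3 + 7.9746*g^2 - 11.1527*g - 3.5319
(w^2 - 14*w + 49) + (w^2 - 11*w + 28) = 2*w^2 - 25*w + 77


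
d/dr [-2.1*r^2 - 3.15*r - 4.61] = -4.2*r - 3.15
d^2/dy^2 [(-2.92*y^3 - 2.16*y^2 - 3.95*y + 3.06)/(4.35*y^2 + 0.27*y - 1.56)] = (-184.469886*y^3 + 266.849964*y^2 - 181.901052*y + 28.135836)/(82.312875*y^6 + 15.327225*y^5 - 87.605955*y^4 - 10.973637*y^3 + 31.417308*y^2 + 1.971216*y - 3.796416)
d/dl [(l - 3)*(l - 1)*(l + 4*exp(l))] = 4*l^2*exp(l) + 3*l^2 - 8*l*exp(l) - 8*l - 4*exp(l) + 3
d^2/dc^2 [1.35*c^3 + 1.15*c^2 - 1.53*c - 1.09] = 8.1*c + 2.3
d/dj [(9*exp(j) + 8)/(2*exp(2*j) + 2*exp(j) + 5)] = (-18*exp(2*j) - 32*exp(j) + 29)*exp(j)/(4*exp(4*j) + 8*exp(3*j) + 24*exp(2*j) + 20*exp(j) + 25)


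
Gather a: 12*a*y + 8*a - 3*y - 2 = a*(12*y + 8) - 3*y - 2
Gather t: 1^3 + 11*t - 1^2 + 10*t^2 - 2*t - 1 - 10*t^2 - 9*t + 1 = 0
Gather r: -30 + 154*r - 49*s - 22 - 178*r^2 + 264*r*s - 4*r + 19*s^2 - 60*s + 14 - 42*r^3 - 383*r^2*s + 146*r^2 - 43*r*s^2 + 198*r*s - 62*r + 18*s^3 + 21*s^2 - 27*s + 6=-42*r^3 + r^2*(-383*s - 32) + r*(-43*s^2 + 462*s + 88) + 18*s^3 + 40*s^2 - 136*s - 32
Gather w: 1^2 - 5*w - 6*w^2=-6*w^2 - 5*w + 1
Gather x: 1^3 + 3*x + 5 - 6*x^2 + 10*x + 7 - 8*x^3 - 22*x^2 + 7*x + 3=-8*x^3 - 28*x^2 + 20*x + 16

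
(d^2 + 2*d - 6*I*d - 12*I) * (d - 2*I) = d^3 + 2*d^2 - 8*I*d^2 - 12*d - 16*I*d - 24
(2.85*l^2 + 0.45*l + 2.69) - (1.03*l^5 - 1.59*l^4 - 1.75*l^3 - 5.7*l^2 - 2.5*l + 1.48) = -1.03*l^5 + 1.59*l^4 + 1.75*l^3 + 8.55*l^2 + 2.95*l + 1.21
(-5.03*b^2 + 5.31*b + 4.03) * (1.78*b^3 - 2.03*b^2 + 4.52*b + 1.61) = -8.9534*b^5 + 19.6627*b^4 - 26.3415*b^3 + 7.722*b^2 + 26.7647*b + 6.4883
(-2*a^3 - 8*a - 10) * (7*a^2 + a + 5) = -14*a^5 - 2*a^4 - 66*a^3 - 78*a^2 - 50*a - 50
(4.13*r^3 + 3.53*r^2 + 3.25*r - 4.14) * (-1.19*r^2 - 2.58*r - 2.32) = -4.9147*r^5 - 14.8561*r^4 - 22.5565*r^3 - 11.648*r^2 + 3.1412*r + 9.6048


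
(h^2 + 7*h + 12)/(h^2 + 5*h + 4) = (h + 3)/(h + 1)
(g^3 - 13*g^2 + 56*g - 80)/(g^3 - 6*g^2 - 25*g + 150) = (g^2 - 8*g + 16)/(g^2 - g - 30)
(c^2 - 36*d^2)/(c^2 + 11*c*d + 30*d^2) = (c - 6*d)/(c + 5*d)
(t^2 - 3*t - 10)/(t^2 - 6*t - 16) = (t - 5)/(t - 8)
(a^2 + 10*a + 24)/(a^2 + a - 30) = (a + 4)/(a - 5)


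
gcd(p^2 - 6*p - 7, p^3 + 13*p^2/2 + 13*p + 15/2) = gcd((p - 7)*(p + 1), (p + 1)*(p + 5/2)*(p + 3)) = p + 1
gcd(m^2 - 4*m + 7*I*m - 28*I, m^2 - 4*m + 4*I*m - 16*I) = m - 4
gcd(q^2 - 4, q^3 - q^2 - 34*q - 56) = q + 2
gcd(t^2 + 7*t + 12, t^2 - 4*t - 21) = t + 3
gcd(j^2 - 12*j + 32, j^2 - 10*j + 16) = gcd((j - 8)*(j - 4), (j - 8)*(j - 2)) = j - 8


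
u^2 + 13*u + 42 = (u + 6)*(u + 7)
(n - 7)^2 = n^2 - 14*n + 49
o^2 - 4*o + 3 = (o - 3)*(o - 1)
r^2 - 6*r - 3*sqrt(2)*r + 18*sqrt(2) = (r - 6)*(r - 3*sqrt(2))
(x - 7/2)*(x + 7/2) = x^2 - 49/4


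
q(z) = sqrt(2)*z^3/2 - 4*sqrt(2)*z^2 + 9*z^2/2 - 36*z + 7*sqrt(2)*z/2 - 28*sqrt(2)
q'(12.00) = 246.66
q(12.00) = 643.09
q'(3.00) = -18.90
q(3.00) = -124.07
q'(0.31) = -31.56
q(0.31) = -49.31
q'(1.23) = -30.69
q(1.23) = -78.22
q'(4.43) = 0.33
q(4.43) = -138.38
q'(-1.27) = -24.69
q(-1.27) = -3.48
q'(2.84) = -20.51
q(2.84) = -120.91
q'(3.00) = -18.90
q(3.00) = -124.07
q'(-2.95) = -5.76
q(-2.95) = 23.78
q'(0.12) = -31.30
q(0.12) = -43.34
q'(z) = 3*sqrt(2)*z^2/2 - 8*sqrt(2)*z + 9*z - 36 + 7*sqrt(2)/2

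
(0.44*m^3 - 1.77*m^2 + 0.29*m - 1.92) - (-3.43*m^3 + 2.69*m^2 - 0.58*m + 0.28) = 3.87*m^3 - 4.46*m^2 + 0.87*m - 2.2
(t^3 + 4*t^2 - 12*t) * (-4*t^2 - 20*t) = -4*t^5 - 36*t^4 - 32*t^3 + 240*t^2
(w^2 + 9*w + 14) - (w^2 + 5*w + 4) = 4*w + 10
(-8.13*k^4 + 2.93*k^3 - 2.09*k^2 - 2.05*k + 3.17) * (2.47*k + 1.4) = -20.0811*k^5 - 4.1449*k^4 - 1.0603*k^3 - 7.9895*k^2 + 4.9599*k + 4.438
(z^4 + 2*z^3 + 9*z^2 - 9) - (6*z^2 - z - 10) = z^4 + 2*z^3 + 3*z^2 + z + 1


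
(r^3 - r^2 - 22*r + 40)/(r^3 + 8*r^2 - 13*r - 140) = (r - 2)/(r + 7)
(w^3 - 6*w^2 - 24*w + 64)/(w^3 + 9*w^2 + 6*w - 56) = (w - 8)/(w + 7)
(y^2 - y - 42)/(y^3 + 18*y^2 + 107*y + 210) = (y - 7)/(y^2 + 12*y + 35)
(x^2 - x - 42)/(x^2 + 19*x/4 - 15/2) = 4*(x - 7)/(4*x - 5)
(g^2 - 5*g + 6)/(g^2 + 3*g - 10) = (g - 3)/(g + 5)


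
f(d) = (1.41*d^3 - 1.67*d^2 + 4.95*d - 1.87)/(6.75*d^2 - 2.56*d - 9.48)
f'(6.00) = 0.18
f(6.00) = 1.25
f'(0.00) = -0.58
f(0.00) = 0.20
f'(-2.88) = 0.01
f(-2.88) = -1.18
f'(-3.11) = 0.05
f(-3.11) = -1.19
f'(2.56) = -0.09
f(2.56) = 0.83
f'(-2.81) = -0.00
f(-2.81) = -1.18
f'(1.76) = -2.38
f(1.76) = 1.35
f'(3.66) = 0.11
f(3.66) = 0.88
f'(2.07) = -0.60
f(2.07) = 0.97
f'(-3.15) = 0.06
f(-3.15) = -1.19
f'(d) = (2.56 - 13.5*d)*(1.41*d^3 - 1.67*d^2 + 4.95*d - 1.87)/(6.75*d^2 - 2.56*d - 9.48)^2 + (4.23*d^2 - 3.34*d + 4.95)/(6.75*d^2 - 2.56*d - 9.48) = (9.5175*d^4 - 7.2192*d^3 - 69.2377*d^2 + 56.9082*d - 51.7132)/(45.5625*d^4 - 34.56*d^3 - 121.4264*d^2 + 48.5376*d + 89.8704)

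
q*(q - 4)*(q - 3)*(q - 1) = q^4 - 8*q^3 + 19*q^2 - 12*q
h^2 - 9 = (h - 3)*(h + 3)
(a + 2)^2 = a^2 + 4*a + 4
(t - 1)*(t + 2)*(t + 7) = t^3 + 8*t^2 + 5*t - 14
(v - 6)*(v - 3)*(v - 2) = v^3 - 11*v^2 + 36*v - 36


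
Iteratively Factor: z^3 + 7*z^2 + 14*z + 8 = (z + 2)*(z^2 + 5*z + 4) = (z + 1)*(z + 2)*(z + 4)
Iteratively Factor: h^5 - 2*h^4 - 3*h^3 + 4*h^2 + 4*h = (h + 1)*(h^4 - 3*h^3 + 4*h) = (h - 2)*(h + 1)*(h^3 - h^2 - 2*h) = (h - 2)*(h + 1)^2*(h^2 - 2*h) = h*(h - 2)*(h + 1)^2*(h - 2)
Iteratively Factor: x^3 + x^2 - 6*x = (x - 2)*(x^2 + 3*x) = (x - 2)*(x + 3)*(x)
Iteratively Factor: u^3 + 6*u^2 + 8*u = (u + 4)*(u^2 + 2*u) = (u + 2)*(u + 4)*(u)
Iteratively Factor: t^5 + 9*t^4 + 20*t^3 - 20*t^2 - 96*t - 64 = (t + 4)*(t^4 + 5*t^3 - 20*t - 16) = (t - 2)*(t + 4)*(t^3 + 7*t^2 + 14*t + 8) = (t - 2)*(t + 2)*(t + 4)*(t^2 + 5*t + 4) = (t - 2)*(t + 2)*(t + 4)^2*(t + 1)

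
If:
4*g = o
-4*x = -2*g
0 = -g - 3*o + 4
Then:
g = 4/13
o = 16/13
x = 2/13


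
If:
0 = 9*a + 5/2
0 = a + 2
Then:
No Solution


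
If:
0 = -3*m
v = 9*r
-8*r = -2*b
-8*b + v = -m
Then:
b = 0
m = 0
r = 0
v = 0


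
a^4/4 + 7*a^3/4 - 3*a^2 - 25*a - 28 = (a/2 + 1)^2*(a - 4)*(a + 7)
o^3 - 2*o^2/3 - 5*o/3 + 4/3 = (o - 1)^2*(o + 4/3)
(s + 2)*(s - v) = s^2 - s*v + 2*s - 2*v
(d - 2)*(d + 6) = d^2 + 4*d - 12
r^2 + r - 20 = (r - 4)*(r + 5)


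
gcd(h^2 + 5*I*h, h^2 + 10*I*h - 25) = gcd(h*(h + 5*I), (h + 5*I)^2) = h + 5*I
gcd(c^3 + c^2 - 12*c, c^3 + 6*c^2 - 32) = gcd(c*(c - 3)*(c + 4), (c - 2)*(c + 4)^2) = c + 4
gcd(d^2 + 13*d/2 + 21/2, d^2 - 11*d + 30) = 1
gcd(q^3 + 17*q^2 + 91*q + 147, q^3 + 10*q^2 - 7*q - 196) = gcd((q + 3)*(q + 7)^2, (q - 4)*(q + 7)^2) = q^2 + 14*q + 49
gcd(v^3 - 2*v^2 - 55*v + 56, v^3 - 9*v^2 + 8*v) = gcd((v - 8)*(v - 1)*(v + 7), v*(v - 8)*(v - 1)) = v^2 - 9*v + 8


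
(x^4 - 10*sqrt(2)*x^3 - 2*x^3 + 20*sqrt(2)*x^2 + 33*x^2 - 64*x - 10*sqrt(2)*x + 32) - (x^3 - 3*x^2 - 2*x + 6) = x^4 - 10*sqrt(2)*x^3 - 3*x^3 + 20*sqrt(2)*x^2 + 36*x^2 - 62*x - 10*sqrt(2)*x + 26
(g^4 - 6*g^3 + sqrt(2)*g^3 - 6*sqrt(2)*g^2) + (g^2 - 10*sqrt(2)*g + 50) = g^4 - 6*g^3 + sqrt(2)*g^3 - 6*sqrt(2)*g^2 + g^2 - 10*sqrt(2)*g + 50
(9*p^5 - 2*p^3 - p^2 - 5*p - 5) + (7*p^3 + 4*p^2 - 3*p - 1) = 9*p^5 + 5*p^3 + 3*p^2 - 8*p - 6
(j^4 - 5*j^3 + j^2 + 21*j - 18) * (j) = j^5 - 5*j^4 + j^3 + 21*j^2 - 18*j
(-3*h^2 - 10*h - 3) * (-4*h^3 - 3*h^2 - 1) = 12*h^5 + 49*h^4 + 42*h^3 + 12*h^2 + 10*h + 3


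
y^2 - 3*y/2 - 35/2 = (y - 5)*(y + 7/2)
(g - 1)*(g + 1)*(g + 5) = g^3 + 5*g^2 - g - 5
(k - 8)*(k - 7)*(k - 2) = k^3 - 17*k^2 + 86*k - 112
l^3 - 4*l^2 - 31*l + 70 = (l - 7)*(l - 2)*(l + 5)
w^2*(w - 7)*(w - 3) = w^4 - 10*w^3 + 21*w^2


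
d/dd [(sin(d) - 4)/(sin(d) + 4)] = 8*cos(d)/(sin(d) + 4)^2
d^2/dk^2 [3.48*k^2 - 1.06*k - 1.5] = 6.96000000000000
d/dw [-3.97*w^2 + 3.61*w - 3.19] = 3.61 - 7.94*w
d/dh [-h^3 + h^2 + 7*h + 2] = -3*h^2 + 2*h + 7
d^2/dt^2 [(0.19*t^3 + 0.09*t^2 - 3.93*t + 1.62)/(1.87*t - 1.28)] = (1.328822*t^3 - 2.728704*t^2 + 1.867776*t - 7.188828)/(6.539203*t^3 - 13.428096*t^2 + 9.191424*t - 2.097152)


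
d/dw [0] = 0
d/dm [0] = 0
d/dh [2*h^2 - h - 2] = 4*h - 1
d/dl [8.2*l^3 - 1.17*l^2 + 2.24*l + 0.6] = 24.6*l^2 - 2.34*l + 2.24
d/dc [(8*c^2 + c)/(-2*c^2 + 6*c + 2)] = (25*c^2 + 16*c + 1)/(2*(c^4 - 6*c^3 + 7*c^2 + 6*c + 1))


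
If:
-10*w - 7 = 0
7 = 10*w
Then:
No Solution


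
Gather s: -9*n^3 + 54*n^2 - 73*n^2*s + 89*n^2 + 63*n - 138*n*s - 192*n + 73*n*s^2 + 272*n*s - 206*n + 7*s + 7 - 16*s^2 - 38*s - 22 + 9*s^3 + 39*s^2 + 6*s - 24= -9*n^3 + 143*n^2 - 335*n + 9*s^3 + s^2*(73*n + 23) + s*(-73*n^2 + 134*n - 25) - 39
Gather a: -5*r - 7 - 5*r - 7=-10*r - 14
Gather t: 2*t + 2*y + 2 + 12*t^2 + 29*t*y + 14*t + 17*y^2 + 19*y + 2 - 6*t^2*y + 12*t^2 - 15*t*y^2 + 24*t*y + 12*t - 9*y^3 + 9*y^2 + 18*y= t^2*(24 - 6*y) + t*(-15*y^2 + 53*y + 28) - 9*y^3 + 26*y^2 + 39*y + 4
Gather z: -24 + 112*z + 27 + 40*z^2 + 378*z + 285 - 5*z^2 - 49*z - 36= 35*z^2 + 441*z + 252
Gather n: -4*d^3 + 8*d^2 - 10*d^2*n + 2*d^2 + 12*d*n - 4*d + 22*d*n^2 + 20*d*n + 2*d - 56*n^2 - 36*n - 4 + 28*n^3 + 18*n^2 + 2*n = -4*d^3 + 10*d^2 - 2*d + 28*n^3 + n^2*(22*d - 38) + n*(-10*d^2 + 32*d - 34) - 4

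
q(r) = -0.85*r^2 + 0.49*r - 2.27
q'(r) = 0.49 - 1.7*r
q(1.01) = -2.64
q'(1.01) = -1.23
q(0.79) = -2.41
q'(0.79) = -0.85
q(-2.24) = -7.63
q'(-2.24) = 4.30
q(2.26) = -5.50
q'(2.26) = -3.35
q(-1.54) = -5.04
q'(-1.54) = 3.11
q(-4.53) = -21.93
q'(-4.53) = 8.19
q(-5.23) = -28.08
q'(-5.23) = 9.38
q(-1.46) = -4.80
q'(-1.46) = 2.97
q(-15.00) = -200.87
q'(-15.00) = 25.99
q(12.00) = -118.79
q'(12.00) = -19.91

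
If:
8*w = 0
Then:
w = 0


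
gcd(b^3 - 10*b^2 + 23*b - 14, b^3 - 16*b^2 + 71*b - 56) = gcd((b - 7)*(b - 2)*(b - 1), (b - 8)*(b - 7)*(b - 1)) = b^2 - 8*b + 7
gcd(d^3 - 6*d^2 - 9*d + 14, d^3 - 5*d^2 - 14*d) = d^2 - 5*d - 14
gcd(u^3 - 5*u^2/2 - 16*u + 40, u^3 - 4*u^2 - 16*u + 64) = u^2 - 16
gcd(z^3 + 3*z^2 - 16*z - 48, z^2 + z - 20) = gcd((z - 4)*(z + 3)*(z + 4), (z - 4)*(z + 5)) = z - 4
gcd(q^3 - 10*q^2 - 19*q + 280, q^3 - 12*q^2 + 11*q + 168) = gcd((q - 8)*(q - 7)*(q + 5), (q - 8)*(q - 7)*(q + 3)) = q^2 - 15*q + 56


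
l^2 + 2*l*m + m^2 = (l + m)^2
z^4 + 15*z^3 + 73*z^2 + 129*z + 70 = (z + 1)*(z + 2)*(z + 5)*(z + 7)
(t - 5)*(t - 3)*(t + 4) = t^3 - 4*t^2 - 17*t + 60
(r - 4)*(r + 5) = r^2 + r - 20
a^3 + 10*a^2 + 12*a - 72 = (a - 2)*(a + 6)^2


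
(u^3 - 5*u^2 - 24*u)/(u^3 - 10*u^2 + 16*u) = (u + 3)/(u - 2)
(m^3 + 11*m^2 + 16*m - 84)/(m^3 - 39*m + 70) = (m + 6)/(m - 5)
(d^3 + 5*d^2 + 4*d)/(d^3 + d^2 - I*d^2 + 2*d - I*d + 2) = d*(d + 4)/(d^2 - I*d + 2)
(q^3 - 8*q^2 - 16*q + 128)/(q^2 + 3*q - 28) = (q^2 - 4*q - 32)/(q + 7)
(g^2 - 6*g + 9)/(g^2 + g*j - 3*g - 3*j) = (g - 3)/(g + j)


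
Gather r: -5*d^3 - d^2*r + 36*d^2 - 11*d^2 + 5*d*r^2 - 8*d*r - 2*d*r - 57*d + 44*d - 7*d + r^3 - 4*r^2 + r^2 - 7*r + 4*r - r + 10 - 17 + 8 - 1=-5*d^3 + 25*d^2 - 20*d + r^3 + r^2*(5*d - 3) + r*(-d^2 - 10*d - 4)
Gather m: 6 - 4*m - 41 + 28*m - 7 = 24*m - 42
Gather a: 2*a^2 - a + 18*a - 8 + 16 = 2*a^2 + 17*a + 8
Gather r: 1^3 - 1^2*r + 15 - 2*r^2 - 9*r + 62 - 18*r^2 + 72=-20*r^2 - 10*r + 150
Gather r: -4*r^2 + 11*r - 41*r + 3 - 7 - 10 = -4*r^2 - 30*r - 14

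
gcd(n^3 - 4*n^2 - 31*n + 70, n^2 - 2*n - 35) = n^2 - 2*n - 35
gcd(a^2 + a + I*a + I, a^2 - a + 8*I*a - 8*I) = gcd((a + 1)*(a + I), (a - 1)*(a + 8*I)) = 1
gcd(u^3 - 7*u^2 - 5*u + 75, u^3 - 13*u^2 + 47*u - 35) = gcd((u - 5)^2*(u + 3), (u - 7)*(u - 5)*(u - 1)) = u - 5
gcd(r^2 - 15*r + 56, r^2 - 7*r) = r - 7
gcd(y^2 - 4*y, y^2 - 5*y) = y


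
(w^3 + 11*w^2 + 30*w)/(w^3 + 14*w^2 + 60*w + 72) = w*(w + 5)/(w^2 + 8*w + 12)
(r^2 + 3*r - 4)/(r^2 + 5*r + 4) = (r - 1)/(r + 1)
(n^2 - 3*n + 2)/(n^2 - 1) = (n - 2)/(n + 1)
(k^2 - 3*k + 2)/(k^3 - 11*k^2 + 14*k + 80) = (k^2 - 3*k + 2)/(k^3 - 11*k^2 + 14*k + 80)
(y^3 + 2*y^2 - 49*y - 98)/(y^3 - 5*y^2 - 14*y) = (y + 7)/y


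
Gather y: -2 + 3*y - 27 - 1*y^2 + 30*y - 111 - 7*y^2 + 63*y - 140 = -8*y^2 + 96*y - 280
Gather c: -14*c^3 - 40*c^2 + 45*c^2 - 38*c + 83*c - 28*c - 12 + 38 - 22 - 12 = -14*c^3 + 5*c^2 + 17*c - 8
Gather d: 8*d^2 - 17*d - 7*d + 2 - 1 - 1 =8*d^2 - 24*d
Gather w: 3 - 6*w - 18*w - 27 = -24*w - 24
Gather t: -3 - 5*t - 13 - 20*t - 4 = -25*t - 20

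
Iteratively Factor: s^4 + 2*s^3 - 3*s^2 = (s)*(s^3 + 2*s^2 - 3*s) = s*(s + 3)*(s^2 - s) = s^2*(s + 3)*(s - 1)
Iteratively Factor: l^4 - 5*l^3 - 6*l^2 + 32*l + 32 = (l - 4)*(l^3 - l^2 - 10*l - 8) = (l - 4)*(l + 1)*(l^2 - 2*l - 8) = (l - 4)*(l + 1)*(l + 2)*(l - 4)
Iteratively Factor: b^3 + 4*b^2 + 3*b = (b + 3)*(b^2 + b) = b*(b + 3)*(b + 1)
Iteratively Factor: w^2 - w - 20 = (w - 5)*(w + 4)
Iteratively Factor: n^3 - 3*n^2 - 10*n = (n - 5)*(n^2 + 2*n) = (n - 5)*(n + 2)*(n)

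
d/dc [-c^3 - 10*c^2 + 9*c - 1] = -3*c^2 - 20*c + 9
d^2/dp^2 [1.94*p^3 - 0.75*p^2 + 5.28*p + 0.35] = 11.64*p - 1.5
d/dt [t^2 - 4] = 2*t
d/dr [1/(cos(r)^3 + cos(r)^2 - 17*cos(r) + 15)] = (3*cos(r)^2 + 2*cos(r) - 17)*sin(r)/(cos(r)^3 + cos(r)^2 - 17*cos(r) + 15)^2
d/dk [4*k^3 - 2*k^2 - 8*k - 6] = 12*k^2 - 4*k - 8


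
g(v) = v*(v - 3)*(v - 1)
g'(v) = v*(v - 3) + v*(v - 1) + (v - 3)*(v - 1)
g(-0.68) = -4.20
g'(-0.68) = 9.83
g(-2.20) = -36.61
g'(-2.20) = 35.12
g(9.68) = 561.27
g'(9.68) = 206.67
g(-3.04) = -74.18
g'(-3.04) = 55.04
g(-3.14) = -79.82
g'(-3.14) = 57.70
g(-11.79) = -2230.24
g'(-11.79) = 514.33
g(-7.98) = -786.83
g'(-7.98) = 257.88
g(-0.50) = -2.62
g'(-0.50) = 7.75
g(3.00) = 0.00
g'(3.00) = 6.00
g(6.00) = 90.00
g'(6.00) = 63.00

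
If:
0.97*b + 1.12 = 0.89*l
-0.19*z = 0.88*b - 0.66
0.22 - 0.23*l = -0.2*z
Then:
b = 0.53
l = 1.84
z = 1.01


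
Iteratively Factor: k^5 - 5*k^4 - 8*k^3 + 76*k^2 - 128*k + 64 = (k - 2)*(k^4 - 3*k^3 - 14*k^2 + 48*k - 32) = (k - 2)*(k - 1)*(k^3 - 2*k^2 - 16*k + 32) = (k - 2)*(k - 1)*(k + 4)*(k^2 - 6*k + 8) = (k - 2)^2*(k - 1)*(k + 4)*(k - 4)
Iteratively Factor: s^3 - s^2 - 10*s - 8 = (s + 1)*(s^2 - 2*s - 8) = (s + 1)*(s + 2)*(s - 4)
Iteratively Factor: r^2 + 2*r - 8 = (r + 4)*(r - 2)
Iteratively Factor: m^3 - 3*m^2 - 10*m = (m)*(m^2 - 3*m - 10) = m*(m - 5)*(m + 2)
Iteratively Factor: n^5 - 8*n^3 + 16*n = (n - 2)*(n^4 + 2*n^3 - 4*n^2 - 8*n) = n*(n - 2)*(n^3 + 2*n^2 - 4*n - 8) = n*(n - 2)^2*(n^2 + 4*n + 4) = n*(n - 2)^2*(n + 2)*(n + 2)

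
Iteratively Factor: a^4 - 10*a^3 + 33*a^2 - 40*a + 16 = (a - 4)*(a^3 - 6*a^2 + 9*a - 4) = (a - 4)*(a - 1)*(a^2 - 5*a + 4) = (a - 4)*(a - 1)^2*(a - 4)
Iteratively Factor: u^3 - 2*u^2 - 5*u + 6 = (u - 1)*(u^2 - u - 6) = (u - 3)*(u - 1)*(u + 2)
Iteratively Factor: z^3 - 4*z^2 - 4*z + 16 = (z - 2)*(z^2 - 2*z - 8) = (z - 2)*(z + 2)*(z - 4)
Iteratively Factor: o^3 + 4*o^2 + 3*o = (o + 3)*(o^2 + o) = (o + 1)*(o + 3)*(o)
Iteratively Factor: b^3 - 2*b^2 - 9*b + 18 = (b - 3)*(b^2 + b - 6) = (b - 3)*(b - 2)*(b + 3)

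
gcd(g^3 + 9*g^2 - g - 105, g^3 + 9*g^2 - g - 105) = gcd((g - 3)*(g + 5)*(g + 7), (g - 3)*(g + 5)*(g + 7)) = g^3 + 9*g^2 - g - 105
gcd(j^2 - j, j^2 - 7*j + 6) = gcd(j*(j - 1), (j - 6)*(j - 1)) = j - 1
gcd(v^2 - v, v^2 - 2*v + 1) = v - 1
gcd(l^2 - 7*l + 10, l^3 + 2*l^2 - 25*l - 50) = l - 5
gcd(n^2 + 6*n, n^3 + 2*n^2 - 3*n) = n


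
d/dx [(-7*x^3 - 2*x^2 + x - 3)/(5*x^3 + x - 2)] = (10*x^4 - 24*x^3 + 85*x^2 + 8*x + 1)/(25*x^6 + 10*x^4 - 20*x^3 + x^2 - 4*x + 4)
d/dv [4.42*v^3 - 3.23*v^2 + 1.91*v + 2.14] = 13.26*v^2 - 6.46*v + 1.91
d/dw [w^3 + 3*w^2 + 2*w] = 3*w^2 + 6*w + 2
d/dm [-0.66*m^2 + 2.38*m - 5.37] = 2.38 - 1.32*m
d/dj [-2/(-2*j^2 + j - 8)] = 2*(1 - 4*j)/(2*j^2 - j + 8)^2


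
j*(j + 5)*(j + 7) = j^3 + 12*j^2 + 35*j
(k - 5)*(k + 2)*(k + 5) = k^3 + 2*k^2 - 25*k - 50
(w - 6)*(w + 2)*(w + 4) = w^3 - 28*w - 48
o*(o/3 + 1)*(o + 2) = o^3/3 + 5*o^2/3 + 2*o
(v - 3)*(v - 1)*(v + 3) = v^3 - v^2 - 9*v + 9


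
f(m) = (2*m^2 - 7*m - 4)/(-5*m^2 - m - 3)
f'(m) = (4*m - 7)/(-5*m^2 - m - 3) + (10*m + 1)*(2*m^2 - 7*m - 4)/(-5*m^2 - m - 3)^2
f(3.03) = 0.13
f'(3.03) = -0.18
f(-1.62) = -0.87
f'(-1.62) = 0.02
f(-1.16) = -0.79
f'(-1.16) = 0.38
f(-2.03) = -0.86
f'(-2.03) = -0.06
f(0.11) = 1.50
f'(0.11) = 1.08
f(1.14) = 0.88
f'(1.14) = -0.80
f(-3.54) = -0.74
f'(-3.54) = -0.07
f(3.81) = 0.02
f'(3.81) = -0.11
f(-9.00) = -0.55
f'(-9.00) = -0.02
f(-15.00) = -0.50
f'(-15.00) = -0.00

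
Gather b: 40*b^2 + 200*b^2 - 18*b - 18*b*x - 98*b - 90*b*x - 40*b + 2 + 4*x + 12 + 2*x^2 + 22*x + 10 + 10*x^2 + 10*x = 240*b^2 + b*(-108*x - 156) + 12*x^2 + 36*x + 24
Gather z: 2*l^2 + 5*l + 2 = 2*l^2 + 5*l + 2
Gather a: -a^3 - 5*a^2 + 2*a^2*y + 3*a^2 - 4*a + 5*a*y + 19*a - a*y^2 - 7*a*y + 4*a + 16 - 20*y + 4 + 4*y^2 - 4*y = -a^3 + a^2*(2*y - 2) + a*(-y^2 - 2*y + 19) + 4*y^2 - 24*y + 20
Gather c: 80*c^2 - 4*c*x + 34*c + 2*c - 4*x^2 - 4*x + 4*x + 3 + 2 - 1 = 80*c^2 + c*(36 - 4*x) - 4*x^2 + 4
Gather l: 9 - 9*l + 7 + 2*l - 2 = 14 - 7*l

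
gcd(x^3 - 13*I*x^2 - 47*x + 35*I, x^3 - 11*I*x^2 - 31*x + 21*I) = x^2 - 8*I*x - 7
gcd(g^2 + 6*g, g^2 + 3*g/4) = g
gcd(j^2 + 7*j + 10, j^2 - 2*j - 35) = j + 5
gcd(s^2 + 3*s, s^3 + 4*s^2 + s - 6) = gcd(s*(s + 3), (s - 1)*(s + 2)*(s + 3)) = s + 3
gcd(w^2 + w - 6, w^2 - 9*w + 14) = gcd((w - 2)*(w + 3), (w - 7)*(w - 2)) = w - 2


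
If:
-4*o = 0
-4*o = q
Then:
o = 0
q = 0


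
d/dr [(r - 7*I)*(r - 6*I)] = 2*r - 13*I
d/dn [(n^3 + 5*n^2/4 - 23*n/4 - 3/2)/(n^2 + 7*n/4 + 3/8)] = 2*(2*n^2 + 6*n + 15)/(4*n^2 + 12*n + 9)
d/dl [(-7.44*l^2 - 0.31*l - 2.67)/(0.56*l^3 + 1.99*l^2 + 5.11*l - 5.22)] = (4.1664*l^4 + 0.347200000000001*l^3 - 32.9159*l^2 + 88.3002*l + 15.2619)/(0.3136*l^6 + 2.2288*l^5 + 9.6833*l^4 + 14.4914*l^3 + 5.3365*l^2 - 53.3484*l + 27.2484)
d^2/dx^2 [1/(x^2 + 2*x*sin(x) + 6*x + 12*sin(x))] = 2*((x^2 + 2*x*sin(x) + 6*x + 12*sin(x))*(x*sin(x) + 6*sin(x) - 2*cos(x) - 1) + 4*(x*cos(x) + x + sin(x) + 6*cos(x) + 3)^2)/((x + 6)^3*(x + 2*sin(x))^3)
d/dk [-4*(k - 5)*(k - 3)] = 32 - 8*k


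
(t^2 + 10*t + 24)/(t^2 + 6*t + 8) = (t + 6)/(t + 2)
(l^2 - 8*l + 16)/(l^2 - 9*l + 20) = (l - 4)/(l - 5)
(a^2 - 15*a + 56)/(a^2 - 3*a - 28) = (a - 8)/(a + 4)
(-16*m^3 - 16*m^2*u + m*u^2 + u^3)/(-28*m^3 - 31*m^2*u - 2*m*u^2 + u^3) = (-4*m + u)/(-7*m + u)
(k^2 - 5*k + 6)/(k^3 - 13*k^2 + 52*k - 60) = (k - 3)/(k^2 - 11*k + 30)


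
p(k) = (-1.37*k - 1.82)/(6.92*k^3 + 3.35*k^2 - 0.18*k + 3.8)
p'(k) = (-1.37*k - 1.82)*(-20.76*k^2 - 6.7*k + 0.18)/(6.92*k^3 + 3.35*k^2 - 0.18*k + 3.8)^2 - 1.37/(6.92*k^3 + 3.35*k^2 - 0.18*k + 3.8) = (18.9608*k^3 + 42.3727*k^2 + 12.194*k - 5.5336)/(47.8864*k^6 + 46.364*k^5 + 8.7313*k^4 + 51.386*k^3 + 25.4924*k^2 - 1.368*k + 14.44)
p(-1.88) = -0.03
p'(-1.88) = -0.01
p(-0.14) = -0.42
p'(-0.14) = -0.43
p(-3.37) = -0.01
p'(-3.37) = -0.01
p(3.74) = -0.02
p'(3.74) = 0.01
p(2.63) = -0.04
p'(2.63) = 0.03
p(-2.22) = -0.02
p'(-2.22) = -0.01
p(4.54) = -0.01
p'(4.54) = 0.01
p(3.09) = -0.03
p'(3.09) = 0.02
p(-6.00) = -0.00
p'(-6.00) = -0.00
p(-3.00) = -0.02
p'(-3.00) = -0.01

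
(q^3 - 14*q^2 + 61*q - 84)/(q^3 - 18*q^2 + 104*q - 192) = (q^2 - 10*q + 21)/(q^2 - 14*q + 48)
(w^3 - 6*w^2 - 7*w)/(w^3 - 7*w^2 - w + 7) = w/(w - 1)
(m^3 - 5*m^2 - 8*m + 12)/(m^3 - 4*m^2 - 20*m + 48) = (m^2 + m - 2)/(m^2 + 2*m - 8)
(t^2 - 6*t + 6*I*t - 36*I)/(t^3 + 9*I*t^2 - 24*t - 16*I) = (t^2 + 6*t*(-1 + I) - 36*I)/(t^3 + 9*I*t^2 - 24*t - 16*I)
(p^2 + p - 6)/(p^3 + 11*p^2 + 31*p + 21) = (p - 2)/(p^2 + 8*p + 7)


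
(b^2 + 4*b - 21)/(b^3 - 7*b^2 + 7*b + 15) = (b + 7)/(b^2 - 4*b - 5)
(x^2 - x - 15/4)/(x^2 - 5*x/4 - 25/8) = 2*(2*x + 3)/(4*x + 5)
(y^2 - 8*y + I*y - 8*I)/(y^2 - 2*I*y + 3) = (y - 8)/(y - 3*I)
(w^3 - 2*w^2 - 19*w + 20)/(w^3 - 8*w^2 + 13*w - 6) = (w^2 - w - 20)/(w^2 - 7*w + 6)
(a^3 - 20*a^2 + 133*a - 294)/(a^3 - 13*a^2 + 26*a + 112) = (a^2 - 13*a + 42)/(a^2 - 6*a - 16)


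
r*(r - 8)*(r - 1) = r^3 - 9*r^2 + 8*r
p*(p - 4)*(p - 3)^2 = p^4 - 10*p^3 + 33*p^2 - 36*p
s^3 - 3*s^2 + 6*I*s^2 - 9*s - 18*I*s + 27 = (s - 3)*(s + 3*I)^2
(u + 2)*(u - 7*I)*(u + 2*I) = u^3 + 2*u^2 - 5*I*u^2 + 14*u - 10*I*u + 28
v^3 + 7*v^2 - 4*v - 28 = (v - 2)*(v + 2)*(v + 7)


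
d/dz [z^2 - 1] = 2*z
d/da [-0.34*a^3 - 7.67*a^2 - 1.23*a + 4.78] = -1.02*a^2 - 15.34*a - 1.23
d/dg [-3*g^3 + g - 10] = 1 - 9*g^2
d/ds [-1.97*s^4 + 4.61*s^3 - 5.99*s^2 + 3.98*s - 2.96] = -7.88*s^3 + 13.83*s^2 - 11.98*s + 3.98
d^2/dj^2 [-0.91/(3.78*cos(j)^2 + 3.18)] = (52.009776*sin(j)^4 + 17.749368*sin(j)^2 - 47.882016)/(3.78*cos(j)^2 + 3.18)^3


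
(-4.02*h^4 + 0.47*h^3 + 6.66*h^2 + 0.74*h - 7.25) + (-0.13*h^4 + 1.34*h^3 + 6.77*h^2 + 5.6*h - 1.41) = -4.15*h^4 + 1.81*h^3 + 13.43*h^2 + 6.34*h - 8.66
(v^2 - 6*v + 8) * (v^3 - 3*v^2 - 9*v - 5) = v^5 - 9*v^4 + 17*v^3 + 25*v^2 - 42*v - 40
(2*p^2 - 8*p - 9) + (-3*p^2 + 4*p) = -p^2 - 4*p - 9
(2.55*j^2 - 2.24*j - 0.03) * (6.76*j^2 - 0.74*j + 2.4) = 17.238*j^4 - 17.0294*j^3 + 7.5748*j^2 - 5.3538*j - 0.072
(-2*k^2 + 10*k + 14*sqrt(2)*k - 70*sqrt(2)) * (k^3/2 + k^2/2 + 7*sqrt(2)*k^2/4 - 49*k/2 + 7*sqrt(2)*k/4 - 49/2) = -k^5 + 4*k^4 + 7*sqrt(2)*k^4/2 - 14*sqrt(2)*k^3 + 103*k^3 - 721*sqrt(2)*k^2/2 - 392*k^2 - 490*k + 1372*sqrt(2)*k + 1715*sqrt(2)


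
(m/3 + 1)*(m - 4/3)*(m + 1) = m^3/3 + 8*m^2/9 - 7*m/9 - 4/3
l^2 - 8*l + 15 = (l - 5)*(l - 3)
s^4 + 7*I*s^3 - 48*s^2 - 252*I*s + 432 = (s - 6)*(s + 6)*(s + 3*I)*(s + 4*I)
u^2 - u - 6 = (u - 3)*(u + 2)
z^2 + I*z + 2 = (z - I)*(z + 2*I)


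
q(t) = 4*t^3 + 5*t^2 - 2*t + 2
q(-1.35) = 3.97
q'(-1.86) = 20.92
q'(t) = 12*t^2 + 10*t - 2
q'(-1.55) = 11.33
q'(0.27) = 1.57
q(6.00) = 1034.00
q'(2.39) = 90.45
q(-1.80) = -1.53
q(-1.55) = 2.22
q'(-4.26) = 173.17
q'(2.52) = 99.40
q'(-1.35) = 6.37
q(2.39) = 80.39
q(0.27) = 1.90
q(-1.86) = -2.72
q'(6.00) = 490.00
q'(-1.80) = 18.88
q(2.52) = 92.72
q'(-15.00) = 2548.00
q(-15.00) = -12343.00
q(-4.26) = -207.98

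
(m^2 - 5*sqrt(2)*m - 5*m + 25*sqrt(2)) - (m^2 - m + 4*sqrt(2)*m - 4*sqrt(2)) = -9*sqrt(2)*m - 4*m + 29*sqrt(2)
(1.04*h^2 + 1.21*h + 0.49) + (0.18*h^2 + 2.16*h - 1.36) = 1.22*h^2 + 3.37*h - 0.87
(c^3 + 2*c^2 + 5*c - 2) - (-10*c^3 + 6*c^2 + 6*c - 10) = 11*c^3 - 4*c^2 - c + 8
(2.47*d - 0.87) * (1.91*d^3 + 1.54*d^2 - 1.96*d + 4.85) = 4.7177*d^4 + 2.1421*d^3 - 6.181*d^2 + 13.6847*d - 4.2195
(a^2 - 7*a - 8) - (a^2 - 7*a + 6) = -14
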